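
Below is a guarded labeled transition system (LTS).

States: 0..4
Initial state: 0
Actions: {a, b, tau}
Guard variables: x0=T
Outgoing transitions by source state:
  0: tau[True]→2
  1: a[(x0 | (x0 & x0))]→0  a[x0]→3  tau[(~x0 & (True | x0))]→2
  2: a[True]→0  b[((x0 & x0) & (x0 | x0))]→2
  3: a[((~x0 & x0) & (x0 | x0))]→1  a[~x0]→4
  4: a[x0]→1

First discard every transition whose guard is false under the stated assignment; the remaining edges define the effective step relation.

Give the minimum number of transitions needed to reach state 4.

Layered search for 4:
  L0 = {0}
  L1 = {2}
4 never appears.

Answer: UNREACHABLE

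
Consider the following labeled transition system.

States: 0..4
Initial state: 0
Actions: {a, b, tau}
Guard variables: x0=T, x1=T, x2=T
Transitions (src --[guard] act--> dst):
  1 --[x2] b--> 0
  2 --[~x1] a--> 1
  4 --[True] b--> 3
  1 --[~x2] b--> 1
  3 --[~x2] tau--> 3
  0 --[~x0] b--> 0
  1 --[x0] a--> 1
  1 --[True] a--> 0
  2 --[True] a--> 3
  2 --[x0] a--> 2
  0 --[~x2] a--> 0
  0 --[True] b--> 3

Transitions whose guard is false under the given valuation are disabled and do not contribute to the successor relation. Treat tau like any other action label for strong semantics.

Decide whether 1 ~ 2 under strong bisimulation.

Bisimulation quotient by refinement:
  P[0] = {{0,1,2,3,4}}
  P[1] = {{0,4},{1},{2},{3}}
Fixed point at round 2; 4 class(es).
[1]={1}  [2]={2}

Answer: NOT BISIMILAR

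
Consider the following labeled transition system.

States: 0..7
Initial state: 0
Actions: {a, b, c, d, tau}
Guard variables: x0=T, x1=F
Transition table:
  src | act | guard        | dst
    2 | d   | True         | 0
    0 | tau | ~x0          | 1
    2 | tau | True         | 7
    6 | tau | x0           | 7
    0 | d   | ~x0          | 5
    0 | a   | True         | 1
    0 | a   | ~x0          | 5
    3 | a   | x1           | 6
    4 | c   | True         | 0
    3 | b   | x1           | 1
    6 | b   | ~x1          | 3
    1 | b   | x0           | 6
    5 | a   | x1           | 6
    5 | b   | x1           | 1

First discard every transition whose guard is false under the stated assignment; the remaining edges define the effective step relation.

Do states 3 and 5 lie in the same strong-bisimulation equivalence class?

Compute ~ classes (split until stable):
  round 0: {{0,1,2,3,4,5,6,7}}
  round 1: {{0},{1},{2},{3,5,7},{4},{6}}
stable after 2 split(s): 6 block(s)
[3]={3,5,7}  [5]={3,5,7}

Answer: BISIMILAR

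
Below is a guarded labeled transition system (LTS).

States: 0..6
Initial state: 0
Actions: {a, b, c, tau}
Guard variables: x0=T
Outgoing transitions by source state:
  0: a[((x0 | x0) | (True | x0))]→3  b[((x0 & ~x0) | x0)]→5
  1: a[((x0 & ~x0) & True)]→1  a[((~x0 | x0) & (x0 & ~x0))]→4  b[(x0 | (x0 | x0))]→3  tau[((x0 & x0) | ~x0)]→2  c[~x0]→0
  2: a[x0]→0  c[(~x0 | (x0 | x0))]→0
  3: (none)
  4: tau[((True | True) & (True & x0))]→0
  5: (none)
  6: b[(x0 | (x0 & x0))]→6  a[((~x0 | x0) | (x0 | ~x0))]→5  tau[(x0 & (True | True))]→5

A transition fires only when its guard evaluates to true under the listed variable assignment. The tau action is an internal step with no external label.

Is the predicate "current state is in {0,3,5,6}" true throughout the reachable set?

Safe = {0,3,5,6}
R = {0,3,5}
  0: safe
  3: safe
  5: safe

Answer: INVARIANT HOLDS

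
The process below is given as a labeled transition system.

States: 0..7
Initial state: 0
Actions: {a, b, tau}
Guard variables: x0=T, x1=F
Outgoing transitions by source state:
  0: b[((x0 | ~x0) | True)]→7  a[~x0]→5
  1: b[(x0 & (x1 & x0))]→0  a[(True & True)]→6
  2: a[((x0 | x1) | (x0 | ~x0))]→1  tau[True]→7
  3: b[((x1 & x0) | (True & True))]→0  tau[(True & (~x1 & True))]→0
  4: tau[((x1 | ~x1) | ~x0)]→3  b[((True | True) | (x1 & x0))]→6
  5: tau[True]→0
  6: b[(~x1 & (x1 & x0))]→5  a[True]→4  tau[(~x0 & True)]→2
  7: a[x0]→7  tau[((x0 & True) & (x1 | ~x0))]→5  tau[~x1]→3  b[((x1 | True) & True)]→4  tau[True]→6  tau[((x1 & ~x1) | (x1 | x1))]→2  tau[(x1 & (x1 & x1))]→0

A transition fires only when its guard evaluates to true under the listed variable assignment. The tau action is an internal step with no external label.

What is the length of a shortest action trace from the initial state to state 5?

BFS to 5:
  L0 = {0}
  L1 = {7}
  L2 = {3,4,6}
5 never appears.

Answer: UNREACHABLE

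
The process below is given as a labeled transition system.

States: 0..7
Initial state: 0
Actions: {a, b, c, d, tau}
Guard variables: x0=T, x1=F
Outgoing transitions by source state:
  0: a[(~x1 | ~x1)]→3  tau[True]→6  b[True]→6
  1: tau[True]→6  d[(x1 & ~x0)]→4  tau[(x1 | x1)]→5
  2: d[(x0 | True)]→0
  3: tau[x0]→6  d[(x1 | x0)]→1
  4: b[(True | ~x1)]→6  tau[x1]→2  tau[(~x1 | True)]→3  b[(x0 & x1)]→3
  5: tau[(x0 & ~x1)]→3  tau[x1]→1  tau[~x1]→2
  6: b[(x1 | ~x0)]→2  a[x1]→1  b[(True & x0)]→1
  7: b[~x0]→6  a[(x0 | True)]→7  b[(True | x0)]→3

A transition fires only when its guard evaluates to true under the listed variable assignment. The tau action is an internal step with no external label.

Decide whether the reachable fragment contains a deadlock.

Answer: DEADLOCK-FREE

Trace:
Reach set: {0,1,3,6}
  0: a→3  b→6  tau→6  [3 exit(s)]
  1: tau→6  [1 exit(s)]
  3: d→1  tau→6  [2 exit(s)]
  6: b→1  [1 exit(s)]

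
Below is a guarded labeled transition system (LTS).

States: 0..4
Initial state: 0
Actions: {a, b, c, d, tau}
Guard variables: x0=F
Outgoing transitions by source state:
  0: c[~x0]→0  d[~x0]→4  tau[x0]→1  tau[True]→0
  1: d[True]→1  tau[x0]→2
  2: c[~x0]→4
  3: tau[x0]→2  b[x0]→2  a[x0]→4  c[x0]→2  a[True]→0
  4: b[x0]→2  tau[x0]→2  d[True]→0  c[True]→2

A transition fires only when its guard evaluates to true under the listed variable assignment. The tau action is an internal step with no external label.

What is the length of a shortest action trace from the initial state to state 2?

Breadth-first toward 2:
  L0 = {0}
  L1 = {4}
  L2 = {2}
depth(2)=2, e.g. d·c

Answer: 2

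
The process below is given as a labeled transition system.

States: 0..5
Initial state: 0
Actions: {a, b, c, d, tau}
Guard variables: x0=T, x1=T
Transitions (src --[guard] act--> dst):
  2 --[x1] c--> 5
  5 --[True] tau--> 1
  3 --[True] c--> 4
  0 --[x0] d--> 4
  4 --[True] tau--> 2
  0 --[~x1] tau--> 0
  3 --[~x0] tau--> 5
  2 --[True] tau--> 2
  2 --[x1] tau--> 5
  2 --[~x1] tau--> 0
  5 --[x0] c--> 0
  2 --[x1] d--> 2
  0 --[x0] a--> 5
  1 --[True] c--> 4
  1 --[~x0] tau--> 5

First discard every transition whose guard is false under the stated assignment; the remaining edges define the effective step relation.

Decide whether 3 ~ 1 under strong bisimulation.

Answer: BISIMILAR

Analysis:
Bisimulation quotient by refinement:
  π0 = {{0,1,2,3,4,5}}
  π1 = {{0},{1,3},{2},{4},{5}}
stable after 2 split(s): 5 block(s)
[3]={1,3}  [1]={1,3}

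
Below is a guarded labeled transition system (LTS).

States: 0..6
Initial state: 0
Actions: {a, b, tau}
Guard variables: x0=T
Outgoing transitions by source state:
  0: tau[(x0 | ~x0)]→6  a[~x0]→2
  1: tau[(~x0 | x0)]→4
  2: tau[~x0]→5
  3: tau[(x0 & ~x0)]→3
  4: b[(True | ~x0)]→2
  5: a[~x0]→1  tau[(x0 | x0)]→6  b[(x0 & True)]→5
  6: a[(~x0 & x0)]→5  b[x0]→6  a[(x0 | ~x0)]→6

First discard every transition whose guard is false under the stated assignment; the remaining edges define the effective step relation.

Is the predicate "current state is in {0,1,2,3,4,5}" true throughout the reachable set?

Inv-set: {0,1,2,3,4,5}
Reachable = {0,6}
  0: ok
  6: VIOLATES
reach 6 via tau — violates

Answer: INVARIANT VIOLATED at state 6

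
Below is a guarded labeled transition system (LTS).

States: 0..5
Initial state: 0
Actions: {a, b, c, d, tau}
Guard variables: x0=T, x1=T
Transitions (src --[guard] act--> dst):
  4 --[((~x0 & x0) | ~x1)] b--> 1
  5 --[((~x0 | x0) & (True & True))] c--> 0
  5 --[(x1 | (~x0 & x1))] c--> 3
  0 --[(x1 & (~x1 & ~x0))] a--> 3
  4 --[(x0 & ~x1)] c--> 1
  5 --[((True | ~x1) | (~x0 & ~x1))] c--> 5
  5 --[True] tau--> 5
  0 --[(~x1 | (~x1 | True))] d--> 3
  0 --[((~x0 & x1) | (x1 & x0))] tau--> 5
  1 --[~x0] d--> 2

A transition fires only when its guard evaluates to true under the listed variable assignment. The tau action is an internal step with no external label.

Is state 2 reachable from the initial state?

6 transition(s) survive guard evaluation.
depth 0: {0}
depth 1: {3,5}  total {0,3,5}
Reach set: {0,3,5}

Answer: UNREACHABLE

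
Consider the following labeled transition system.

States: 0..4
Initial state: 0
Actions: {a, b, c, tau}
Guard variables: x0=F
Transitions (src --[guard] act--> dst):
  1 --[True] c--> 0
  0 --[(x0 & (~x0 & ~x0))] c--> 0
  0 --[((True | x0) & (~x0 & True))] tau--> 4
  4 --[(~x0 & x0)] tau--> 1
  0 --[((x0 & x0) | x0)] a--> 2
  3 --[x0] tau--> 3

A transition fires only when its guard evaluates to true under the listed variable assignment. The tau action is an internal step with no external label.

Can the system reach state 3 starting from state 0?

Guard filter leaves 2 enabled edge(s).
Layer 0: {0}
Layer 1: {4}  total {0,4}
Reach set: {0,4}

Answer: UNREACHABLE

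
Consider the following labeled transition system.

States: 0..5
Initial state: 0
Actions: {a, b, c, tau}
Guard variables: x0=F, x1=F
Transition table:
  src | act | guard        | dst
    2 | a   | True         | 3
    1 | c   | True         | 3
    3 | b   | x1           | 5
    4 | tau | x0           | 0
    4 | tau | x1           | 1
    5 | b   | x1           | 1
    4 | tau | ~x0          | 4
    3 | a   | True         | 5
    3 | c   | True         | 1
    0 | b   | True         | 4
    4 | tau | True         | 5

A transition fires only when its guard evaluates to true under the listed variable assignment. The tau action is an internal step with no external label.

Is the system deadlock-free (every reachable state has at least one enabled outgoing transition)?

Answer: DEADLOCK at state 5

Trace:
R = {0,4,5}
  0: b→4  [1 exit(s)]
  4: tau→4  tau→5  [2 exit(s)]
  5: ∅  [STUCK]
witness 5: b·tau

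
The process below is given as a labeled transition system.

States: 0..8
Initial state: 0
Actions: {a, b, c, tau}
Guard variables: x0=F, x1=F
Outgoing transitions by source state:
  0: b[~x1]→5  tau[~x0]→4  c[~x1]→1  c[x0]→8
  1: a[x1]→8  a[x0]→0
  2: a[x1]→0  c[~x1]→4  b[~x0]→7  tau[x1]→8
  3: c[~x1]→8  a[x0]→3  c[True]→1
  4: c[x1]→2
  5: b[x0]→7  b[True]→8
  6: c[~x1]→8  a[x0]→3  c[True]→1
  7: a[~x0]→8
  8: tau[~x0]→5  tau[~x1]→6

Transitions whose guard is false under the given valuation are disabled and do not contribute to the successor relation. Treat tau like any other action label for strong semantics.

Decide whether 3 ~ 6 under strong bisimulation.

Answer: BISIMILAR

Trace:
Compute ~ classes (split until stable):
  P[0] = {{0,1,2,3,4,5,6,7,8}}
  P[1] = {{0},{1,4},{2},{3,6},{5},{7},{8}}
7 equivalence class(es) (converged in 2)
class of 3: {3,6}; class of 6: {3,6}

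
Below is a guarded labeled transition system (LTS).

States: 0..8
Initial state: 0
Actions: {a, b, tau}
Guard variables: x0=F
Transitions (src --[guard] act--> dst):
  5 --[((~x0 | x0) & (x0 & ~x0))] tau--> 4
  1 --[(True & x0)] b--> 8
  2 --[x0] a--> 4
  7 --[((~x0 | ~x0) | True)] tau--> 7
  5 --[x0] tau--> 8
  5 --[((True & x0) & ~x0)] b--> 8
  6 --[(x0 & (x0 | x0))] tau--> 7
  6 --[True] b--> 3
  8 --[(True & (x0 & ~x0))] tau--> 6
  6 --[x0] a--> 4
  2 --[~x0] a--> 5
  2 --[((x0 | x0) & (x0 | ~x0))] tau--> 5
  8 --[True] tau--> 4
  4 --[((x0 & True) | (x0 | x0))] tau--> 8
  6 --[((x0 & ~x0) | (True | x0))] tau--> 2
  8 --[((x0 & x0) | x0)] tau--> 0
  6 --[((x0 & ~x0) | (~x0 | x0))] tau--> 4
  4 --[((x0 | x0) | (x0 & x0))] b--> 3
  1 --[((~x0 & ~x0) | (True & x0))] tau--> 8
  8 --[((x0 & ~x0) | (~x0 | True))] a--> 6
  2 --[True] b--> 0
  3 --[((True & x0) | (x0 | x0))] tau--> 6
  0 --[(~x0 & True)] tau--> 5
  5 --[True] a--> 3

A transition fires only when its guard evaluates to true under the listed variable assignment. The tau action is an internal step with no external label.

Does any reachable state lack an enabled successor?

Answer: DEADLOCK at state 3

Analysis:
Reachable = {0,3,5}
  0: tau→5  [deg 1]
  3: ∅  [STUCK]
  5: a→3  [deg 1]
trace reaching 3: tau·a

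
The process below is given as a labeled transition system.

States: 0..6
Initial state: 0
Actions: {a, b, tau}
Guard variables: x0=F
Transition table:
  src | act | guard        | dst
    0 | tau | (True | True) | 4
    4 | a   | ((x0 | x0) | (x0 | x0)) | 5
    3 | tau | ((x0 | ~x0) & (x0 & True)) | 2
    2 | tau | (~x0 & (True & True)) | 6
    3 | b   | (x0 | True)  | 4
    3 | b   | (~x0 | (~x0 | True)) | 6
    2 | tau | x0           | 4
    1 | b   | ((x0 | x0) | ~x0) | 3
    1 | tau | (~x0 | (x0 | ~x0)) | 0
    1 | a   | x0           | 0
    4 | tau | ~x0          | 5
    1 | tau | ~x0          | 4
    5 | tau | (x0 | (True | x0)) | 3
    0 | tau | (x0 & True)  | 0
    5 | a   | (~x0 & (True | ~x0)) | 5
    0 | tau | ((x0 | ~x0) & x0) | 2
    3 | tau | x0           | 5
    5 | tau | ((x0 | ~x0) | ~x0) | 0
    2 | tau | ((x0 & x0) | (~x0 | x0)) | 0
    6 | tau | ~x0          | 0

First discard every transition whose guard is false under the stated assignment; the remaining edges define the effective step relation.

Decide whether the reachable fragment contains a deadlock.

Reachable = {0,3,4,5,6}
  0: tau→4  [1 out]
  3: b→4  b→6  [2 out]
  4: tau→5  [1 out]
  5: a→5  tau→0  tau→3  [3 out]
  6: tau→0  [1 out]

Answer: DEADLOCK-FREE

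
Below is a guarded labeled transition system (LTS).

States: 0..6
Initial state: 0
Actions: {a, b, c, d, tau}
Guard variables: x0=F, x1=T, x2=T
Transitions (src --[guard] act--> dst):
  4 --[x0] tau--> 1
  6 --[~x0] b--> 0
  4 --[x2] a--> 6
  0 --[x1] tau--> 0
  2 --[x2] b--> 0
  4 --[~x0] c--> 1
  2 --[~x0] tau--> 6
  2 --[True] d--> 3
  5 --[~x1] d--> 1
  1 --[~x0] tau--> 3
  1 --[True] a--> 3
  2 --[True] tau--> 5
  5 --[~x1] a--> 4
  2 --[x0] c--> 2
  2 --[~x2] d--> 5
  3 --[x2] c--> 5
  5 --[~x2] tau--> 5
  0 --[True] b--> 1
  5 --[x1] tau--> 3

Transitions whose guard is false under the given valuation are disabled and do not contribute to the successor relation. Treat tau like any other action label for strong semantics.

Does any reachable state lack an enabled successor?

Answer: DEADLOCK-FREE

Analysis:
Reachable = {0,1,3,5}
  0: b→1  tau→0  [deg 2]
  1: a→3  tau→3  [deg 2]
  3: c→5  [deg 1]
  5: tau→3  [deg 1]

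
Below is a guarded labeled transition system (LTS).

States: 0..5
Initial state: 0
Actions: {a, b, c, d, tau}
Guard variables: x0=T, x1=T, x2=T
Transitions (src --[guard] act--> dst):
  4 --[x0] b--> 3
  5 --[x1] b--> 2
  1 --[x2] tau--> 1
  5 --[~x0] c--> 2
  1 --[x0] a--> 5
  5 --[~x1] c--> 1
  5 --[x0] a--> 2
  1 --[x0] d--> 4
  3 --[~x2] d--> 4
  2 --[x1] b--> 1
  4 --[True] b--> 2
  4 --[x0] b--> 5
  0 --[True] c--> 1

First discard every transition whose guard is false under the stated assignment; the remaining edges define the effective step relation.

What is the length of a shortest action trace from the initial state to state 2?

Answer: 3

Analysis:
Layered search for 2:
  depth 0: {0}
  depth 1: {1}
  depth 2: {4,5}
  depth 3: {2,3}
first hit 2 at d=3 via c·a·a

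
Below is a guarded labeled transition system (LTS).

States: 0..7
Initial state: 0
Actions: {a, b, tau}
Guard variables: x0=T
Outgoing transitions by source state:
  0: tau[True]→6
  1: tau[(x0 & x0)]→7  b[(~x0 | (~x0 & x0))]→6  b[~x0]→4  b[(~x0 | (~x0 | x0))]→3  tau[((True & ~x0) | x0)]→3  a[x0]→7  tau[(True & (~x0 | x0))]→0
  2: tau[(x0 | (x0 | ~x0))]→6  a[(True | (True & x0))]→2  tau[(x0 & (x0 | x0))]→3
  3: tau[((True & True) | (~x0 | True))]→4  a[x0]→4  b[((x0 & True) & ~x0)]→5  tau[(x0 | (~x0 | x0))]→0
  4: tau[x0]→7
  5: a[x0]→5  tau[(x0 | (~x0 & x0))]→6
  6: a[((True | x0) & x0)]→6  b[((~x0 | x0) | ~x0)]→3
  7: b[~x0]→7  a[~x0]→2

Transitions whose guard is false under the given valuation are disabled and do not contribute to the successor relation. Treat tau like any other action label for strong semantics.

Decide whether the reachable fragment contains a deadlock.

R = {0,3,4,6,7}
  0: tau→6  [deg 1]
  3: a→4  tau→0  tau→4  [deg 3]
  4: tau→7  [deg 1]
  6: a→6  b→3  [deg 2]
  7: ∅  [no exit]
Path to 7: tau·b·tau·tau

Answer: DEADLOCK at state 7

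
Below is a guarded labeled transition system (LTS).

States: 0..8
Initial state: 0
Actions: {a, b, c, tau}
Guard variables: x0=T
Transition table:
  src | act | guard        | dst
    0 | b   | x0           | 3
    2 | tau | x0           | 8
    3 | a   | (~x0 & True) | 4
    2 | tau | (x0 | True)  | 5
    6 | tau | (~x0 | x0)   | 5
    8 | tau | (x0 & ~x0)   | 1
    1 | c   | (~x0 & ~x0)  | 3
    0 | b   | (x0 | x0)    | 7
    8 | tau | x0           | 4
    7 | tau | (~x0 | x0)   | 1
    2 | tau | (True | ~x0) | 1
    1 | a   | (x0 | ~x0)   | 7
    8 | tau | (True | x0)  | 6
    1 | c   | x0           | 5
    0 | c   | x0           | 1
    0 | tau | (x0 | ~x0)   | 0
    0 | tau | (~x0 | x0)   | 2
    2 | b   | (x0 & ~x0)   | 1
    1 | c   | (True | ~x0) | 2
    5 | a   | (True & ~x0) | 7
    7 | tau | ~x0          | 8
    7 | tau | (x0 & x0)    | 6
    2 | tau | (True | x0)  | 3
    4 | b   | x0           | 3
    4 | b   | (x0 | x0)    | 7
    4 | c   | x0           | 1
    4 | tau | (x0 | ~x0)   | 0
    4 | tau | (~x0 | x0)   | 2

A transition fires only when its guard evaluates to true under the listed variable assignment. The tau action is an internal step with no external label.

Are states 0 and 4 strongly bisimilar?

Answer: BISIMILAR

Trace:
Compute ~ classes (split until stable):
  round 0: {{0,1,2,3,4,5,6,7,8}}
  round 1: {{0,4},{1},{2,6,7,8},{3,5}}
  round 2: {{0,4},{1},{2},{3,5},{6},{7},{8}}
7 equivalence class(es) (converged in 3)
class of 0: {0,4}; class of 4: {0,4}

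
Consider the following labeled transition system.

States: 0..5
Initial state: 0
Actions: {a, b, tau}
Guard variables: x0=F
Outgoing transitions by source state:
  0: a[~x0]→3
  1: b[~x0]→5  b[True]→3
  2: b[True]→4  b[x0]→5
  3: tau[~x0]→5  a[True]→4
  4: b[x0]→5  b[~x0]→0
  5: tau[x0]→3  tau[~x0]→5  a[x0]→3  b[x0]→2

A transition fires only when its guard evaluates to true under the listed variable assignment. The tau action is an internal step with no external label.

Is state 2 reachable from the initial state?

Guard filter leaves 8 enabled edge(s).
depth 0: {0}
depth 1: {3}  cumulative {0,3}
depth 2: {4,5}  cumulative {0,3,4,5}
R = {0,3,4,5}

Answer: UNREACHABLE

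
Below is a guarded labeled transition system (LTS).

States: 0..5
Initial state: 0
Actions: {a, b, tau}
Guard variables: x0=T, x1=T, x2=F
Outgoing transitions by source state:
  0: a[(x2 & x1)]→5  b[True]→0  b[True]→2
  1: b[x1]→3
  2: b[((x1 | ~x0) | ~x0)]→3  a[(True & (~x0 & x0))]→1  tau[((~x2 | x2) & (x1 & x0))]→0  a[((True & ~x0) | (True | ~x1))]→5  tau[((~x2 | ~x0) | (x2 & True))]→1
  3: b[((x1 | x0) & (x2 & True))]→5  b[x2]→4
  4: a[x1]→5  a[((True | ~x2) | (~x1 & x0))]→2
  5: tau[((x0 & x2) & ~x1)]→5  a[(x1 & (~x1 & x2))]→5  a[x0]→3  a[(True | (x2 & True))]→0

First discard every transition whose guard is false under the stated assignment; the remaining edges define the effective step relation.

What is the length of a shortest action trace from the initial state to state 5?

Answer: 2

Working:
Layered search for 5:
  Layer 0: {0}
  Layer 1: {2}
  Layer 2: {1,3,5}
first hit 5 at d=2 via b·a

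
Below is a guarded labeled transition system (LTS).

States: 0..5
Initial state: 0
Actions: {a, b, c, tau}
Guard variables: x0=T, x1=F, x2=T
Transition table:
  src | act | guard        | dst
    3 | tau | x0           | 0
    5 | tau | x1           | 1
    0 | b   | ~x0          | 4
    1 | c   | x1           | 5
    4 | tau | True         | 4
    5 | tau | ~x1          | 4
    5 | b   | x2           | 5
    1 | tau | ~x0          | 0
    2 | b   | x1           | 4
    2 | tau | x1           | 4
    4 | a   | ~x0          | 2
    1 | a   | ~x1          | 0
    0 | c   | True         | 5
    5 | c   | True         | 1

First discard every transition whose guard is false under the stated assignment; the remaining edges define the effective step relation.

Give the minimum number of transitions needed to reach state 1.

Layered search for 1:
  L0 = {0}
  L1 = {5}
  L2 = {1,4}
depth(1)=2, e.g. c·c

Answer: 2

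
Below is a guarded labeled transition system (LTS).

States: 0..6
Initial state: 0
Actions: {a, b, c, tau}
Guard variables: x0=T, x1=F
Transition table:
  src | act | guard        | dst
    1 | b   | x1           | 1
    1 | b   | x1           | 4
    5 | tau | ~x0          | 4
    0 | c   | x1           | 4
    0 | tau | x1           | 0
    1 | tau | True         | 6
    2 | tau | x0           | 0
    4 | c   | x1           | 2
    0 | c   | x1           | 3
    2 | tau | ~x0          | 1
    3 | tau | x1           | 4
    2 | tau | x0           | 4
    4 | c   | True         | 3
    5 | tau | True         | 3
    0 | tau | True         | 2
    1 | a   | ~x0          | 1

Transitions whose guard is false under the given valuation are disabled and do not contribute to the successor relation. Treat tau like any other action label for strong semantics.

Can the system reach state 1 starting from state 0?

After dropping false guards: 6 live edges.
depth 0: {0}
depth 1: {2}  total {0,2}
depth 2: {4}  total {0,2,4}
depth 3: {3}  total {0,2,3,4}
Reachable = {0,2,3,4}

Answer: UNREACHABLE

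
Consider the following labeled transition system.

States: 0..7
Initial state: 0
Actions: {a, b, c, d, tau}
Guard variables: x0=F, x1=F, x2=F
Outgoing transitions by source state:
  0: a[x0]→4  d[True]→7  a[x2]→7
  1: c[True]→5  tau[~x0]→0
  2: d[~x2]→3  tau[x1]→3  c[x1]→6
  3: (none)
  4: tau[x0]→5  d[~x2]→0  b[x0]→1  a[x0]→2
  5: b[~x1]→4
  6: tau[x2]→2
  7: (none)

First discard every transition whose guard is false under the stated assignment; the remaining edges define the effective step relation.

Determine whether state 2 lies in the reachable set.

Guard filter leaves 6 enabled edge(s).
L0 = {0}
L1 = {7}  total {0,7}
R = {0,7}

Answer: UNREACHABLE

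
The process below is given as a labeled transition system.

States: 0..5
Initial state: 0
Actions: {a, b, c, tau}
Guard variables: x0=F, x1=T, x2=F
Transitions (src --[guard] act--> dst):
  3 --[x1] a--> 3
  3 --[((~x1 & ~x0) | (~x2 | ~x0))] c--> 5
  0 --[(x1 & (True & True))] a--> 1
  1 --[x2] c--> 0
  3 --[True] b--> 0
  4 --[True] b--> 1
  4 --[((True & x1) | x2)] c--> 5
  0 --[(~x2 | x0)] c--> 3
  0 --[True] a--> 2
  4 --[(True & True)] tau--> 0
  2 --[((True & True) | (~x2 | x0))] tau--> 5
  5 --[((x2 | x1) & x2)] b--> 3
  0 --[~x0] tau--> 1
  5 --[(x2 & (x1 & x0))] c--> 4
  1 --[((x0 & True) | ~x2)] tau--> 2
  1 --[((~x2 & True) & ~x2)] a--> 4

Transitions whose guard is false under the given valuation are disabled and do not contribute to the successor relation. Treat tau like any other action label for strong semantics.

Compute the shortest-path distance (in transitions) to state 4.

Answer: 2

Trace:
BFS to 4:
  depth 0: {0}
  depth 1: {1,2,3}
  depth 2: {4,5}
4 enters at depth 2; path a·a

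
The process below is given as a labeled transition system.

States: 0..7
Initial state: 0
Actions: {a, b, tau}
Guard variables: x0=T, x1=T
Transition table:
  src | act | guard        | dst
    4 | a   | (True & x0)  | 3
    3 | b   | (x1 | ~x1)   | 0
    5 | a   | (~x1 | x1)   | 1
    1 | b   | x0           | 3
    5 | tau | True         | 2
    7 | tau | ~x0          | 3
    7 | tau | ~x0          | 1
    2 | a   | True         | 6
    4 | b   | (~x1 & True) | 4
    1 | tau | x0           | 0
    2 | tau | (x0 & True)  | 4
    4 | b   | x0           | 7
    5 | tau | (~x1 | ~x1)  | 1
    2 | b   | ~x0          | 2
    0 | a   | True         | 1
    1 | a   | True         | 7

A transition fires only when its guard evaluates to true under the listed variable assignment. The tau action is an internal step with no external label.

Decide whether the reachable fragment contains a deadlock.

R = {0,1,3,7}
  0: a→1  [deg 1]
  1: a→7  b→3  tau→0  [deg 3]
  3: b→0  [deg 1]
  7: ∅  [STUCK]
Path to 7: a·a

Answer: DEADLOCK at state 7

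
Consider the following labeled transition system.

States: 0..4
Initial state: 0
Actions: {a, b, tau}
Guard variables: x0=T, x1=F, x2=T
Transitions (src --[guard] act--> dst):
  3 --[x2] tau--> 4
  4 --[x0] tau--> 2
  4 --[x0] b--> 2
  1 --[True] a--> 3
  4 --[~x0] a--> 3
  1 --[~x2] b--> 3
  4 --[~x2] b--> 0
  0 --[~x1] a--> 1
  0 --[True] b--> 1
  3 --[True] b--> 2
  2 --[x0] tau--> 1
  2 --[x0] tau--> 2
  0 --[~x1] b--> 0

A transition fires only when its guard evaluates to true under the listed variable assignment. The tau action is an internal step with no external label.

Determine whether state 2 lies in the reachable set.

Answer: REACHABLE

Trace:
10 transition(s) survive guard evaluation.
L0 = {0}
L1 = {1}  now seen {0,1}
L2 = {3}  now seen {0,1,3}
L3 = {2,4}  now seen {0,1,2,3,4}
Reach set: {0,1,2,3,4}
Path to 2: a·a·b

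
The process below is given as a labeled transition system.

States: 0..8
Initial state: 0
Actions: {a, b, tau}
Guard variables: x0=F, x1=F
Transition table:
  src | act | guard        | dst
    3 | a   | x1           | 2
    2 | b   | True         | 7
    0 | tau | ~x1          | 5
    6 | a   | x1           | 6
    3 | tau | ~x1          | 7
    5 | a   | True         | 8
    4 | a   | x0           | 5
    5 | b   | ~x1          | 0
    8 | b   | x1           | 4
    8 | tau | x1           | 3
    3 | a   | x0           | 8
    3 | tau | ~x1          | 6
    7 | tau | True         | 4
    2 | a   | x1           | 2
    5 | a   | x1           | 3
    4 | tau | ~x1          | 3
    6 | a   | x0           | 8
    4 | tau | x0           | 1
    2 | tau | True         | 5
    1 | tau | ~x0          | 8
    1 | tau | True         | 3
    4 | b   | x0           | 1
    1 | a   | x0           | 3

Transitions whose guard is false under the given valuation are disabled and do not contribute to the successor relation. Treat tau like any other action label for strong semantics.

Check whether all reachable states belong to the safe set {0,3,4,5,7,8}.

Answer: INVARIANT HOLDS

Trace:
Safe = {0,3,4,5,7,8}
Reach set: {0,5,8}
  0: ok
  5: ok
  8: ok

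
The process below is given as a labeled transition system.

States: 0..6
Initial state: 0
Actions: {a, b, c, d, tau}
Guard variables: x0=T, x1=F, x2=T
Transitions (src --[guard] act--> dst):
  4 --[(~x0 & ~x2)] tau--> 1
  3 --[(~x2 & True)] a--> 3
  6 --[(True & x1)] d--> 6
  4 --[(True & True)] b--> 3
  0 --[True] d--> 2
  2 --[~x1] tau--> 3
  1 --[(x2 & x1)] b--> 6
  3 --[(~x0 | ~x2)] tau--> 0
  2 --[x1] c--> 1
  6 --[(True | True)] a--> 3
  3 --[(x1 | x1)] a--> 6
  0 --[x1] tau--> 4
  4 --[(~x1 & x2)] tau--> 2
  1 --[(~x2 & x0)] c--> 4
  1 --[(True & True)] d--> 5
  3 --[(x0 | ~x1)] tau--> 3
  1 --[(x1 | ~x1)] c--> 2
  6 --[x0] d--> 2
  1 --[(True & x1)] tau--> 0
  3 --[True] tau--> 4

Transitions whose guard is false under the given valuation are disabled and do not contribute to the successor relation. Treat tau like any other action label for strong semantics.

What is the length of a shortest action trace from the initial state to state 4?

Answer: 3

Analysis:
Breadth-first toward 4:
  L0 = {0}
  L1 = {2}
  L2 = {3}
  L3 = {4}
first hit 4 at d=3 via d·tau·tau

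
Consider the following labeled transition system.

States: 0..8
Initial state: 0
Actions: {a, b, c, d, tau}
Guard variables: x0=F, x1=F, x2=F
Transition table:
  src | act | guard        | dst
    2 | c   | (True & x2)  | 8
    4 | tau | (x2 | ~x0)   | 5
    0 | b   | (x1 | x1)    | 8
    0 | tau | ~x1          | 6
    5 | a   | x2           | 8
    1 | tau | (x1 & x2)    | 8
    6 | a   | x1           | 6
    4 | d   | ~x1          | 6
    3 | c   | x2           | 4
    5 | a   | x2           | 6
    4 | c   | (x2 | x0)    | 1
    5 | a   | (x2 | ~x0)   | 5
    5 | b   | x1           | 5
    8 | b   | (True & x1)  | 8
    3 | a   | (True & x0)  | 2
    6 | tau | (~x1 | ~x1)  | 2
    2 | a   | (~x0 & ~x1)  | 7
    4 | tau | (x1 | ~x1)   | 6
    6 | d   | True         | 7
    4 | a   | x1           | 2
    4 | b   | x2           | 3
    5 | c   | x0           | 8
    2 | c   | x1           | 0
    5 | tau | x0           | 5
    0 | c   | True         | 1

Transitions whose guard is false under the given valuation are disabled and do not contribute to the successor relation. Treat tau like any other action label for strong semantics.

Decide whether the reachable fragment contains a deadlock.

Reach set: {0,1,2,6,7}
  0: c→1  tau→6  [deg 2]
  1: ∅  [no exit]
  2: a→7  [deg 1]
  6: d→7  tau→2  [deg 2]
  7: ∅  [no exit]
Path to 1: c

Answer: DEADLOCK at state 1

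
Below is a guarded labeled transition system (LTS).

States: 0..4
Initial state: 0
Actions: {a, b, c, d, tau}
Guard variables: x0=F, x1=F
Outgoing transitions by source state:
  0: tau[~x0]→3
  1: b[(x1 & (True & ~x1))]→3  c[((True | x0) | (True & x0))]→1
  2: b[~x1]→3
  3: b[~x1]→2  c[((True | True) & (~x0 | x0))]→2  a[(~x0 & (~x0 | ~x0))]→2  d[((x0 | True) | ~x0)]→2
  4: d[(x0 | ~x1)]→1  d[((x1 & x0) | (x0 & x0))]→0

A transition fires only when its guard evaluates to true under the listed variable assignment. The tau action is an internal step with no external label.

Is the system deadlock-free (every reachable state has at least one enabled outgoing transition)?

Reachable = {0,2,3}
  0: tau→3  [deg 1]
  2: b→3  [deg 1]
  3: a→2  b→2  c→2  d→2  [deg 4]

Answer: DEADLOCK-FREE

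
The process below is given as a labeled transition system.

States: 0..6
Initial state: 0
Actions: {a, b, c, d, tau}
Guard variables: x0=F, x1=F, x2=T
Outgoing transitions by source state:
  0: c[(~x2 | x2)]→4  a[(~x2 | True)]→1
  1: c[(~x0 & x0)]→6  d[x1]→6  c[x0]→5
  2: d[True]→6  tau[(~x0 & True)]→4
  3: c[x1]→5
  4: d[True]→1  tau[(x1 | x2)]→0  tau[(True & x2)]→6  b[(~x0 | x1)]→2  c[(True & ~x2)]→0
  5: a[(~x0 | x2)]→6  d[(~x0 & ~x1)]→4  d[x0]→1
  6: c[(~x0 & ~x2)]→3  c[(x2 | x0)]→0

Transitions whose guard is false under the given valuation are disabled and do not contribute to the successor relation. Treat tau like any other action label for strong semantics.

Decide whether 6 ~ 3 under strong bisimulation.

Refine partition for ~:
  π0 = {{0,1,2,3,4,5,6}}
  π1 = {{0},{1,3},{2},{4},{5},{6}}
stable after 2 split(s): 6 block(s)
6∈{6}, 3∈{1,3}

Answer: NOT BISIMILAR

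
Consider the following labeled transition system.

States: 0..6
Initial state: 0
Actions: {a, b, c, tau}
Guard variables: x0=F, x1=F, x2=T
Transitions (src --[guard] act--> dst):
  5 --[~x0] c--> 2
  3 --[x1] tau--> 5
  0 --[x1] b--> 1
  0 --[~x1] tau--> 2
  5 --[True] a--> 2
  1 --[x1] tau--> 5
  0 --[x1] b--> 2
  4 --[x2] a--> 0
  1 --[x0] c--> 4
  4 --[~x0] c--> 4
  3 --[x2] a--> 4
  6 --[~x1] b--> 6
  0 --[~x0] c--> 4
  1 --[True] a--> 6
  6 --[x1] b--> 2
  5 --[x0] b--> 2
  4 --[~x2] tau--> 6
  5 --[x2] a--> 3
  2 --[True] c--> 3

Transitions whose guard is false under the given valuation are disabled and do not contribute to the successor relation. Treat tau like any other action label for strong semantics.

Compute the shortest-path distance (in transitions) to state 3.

Answer: 2

Trace:
BFS to 3:
  Layer 0: {0}
  Layer 1: {2,4}
  Layer 2: {3}
3 enters at depth 2; path tau·c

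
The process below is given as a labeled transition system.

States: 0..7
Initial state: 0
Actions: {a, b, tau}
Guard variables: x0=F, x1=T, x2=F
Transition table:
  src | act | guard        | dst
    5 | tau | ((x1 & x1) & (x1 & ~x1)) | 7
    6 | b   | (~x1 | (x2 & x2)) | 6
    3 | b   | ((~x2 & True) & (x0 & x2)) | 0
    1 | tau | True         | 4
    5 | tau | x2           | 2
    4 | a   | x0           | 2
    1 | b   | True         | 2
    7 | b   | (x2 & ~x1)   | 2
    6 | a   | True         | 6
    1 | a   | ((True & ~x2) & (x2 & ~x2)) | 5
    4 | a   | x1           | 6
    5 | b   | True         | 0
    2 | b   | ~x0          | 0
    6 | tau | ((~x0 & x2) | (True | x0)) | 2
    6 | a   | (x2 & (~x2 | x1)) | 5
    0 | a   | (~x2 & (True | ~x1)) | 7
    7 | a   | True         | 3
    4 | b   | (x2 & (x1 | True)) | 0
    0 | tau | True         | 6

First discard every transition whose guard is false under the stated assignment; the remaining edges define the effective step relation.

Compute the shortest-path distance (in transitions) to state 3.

Layered search for 3:
  depth 0: {0}
  depth 1: {6,7}
  depth 2: {2,3}
3 enters at depth 2; path a·a

Answer: 2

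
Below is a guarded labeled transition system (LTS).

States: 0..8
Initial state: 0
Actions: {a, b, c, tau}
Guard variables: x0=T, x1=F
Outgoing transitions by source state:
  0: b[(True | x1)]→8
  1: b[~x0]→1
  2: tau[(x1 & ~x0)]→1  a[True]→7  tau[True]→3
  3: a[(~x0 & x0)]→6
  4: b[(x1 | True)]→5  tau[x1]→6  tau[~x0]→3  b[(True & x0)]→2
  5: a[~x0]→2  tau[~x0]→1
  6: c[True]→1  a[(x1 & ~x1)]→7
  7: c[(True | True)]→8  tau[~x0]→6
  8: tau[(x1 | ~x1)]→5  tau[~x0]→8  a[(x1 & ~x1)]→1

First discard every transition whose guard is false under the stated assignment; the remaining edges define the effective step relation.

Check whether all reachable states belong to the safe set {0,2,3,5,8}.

Answer: INVARIANT HOLDS

Trace:
Safe = {0,2,3,5,8}
Reachable = {0,5,8}
  0: ok
  5: ok
  8: ok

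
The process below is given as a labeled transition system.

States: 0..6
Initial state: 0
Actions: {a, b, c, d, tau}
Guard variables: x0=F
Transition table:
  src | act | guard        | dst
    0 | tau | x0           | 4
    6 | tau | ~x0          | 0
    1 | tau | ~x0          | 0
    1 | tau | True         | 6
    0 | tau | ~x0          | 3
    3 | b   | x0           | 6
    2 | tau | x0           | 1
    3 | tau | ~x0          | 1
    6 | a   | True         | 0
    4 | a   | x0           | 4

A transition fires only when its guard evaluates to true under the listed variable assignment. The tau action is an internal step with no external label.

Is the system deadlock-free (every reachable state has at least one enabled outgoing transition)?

Reach set: {0,1,3,6}
  0: tau→3  [1 out]
  1: tau→0  tau→6  [2 out]
  3: tau→1  [1 out]
  6: a→0  tau→0  [2 out]

Answer: DEADLOCK-FREE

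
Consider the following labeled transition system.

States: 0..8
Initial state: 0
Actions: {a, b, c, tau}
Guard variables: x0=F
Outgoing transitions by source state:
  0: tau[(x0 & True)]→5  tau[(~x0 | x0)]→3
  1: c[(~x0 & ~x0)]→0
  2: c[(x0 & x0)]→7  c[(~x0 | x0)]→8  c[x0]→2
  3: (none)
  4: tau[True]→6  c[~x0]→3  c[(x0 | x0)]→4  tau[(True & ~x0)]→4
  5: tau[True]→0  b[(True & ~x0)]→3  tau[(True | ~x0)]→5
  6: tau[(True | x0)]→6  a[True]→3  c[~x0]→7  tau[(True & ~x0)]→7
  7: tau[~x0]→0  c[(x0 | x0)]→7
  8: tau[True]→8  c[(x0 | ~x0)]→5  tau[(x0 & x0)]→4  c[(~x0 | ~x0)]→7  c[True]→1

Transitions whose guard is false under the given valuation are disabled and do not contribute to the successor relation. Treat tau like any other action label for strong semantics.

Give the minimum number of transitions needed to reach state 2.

Layered search for 2:
  depth 0: {0}
  depth 1: {3}
2 never appears.

Answer: UNREACHABLE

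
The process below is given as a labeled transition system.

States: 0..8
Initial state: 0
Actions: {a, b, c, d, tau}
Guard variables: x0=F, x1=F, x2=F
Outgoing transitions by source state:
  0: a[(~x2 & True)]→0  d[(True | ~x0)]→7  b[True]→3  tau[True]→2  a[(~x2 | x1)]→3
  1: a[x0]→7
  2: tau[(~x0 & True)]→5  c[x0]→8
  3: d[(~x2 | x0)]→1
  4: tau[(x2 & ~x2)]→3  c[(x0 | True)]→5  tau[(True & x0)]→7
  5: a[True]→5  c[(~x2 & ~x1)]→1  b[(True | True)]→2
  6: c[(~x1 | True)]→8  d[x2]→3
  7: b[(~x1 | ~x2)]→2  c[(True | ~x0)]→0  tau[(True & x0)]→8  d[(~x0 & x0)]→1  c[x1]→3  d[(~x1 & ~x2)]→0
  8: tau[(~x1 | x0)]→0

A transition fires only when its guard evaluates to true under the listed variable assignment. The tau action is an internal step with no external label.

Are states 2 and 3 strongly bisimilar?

Bisimulation quotient by refinement:
  P[0] = {{0,1,2,3,4,5,6,7,8}}
  P[1] = {{0},{1},{2,8},{3},{4,6},{5},{7}}
  P[2] = {{0},{1},{2},{3},{4},{5},{6},{7},{8}}
Fixed point at round 3; 9 class(es).
[2]={2}  [3]={3}

Answer: NOT BISIMILAR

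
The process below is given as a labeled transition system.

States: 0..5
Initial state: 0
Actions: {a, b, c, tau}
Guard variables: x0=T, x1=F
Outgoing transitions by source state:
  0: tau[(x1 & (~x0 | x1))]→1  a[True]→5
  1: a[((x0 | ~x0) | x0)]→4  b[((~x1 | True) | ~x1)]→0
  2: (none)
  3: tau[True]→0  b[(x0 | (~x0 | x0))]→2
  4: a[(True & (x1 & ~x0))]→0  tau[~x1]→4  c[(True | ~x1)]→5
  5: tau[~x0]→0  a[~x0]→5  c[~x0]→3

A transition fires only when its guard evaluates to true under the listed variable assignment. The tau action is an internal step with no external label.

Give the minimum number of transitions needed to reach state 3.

Layered search for 3:
  depth 0: {0}
  depth 1: {5}
3 never appears.

Answer: UNREACHABLE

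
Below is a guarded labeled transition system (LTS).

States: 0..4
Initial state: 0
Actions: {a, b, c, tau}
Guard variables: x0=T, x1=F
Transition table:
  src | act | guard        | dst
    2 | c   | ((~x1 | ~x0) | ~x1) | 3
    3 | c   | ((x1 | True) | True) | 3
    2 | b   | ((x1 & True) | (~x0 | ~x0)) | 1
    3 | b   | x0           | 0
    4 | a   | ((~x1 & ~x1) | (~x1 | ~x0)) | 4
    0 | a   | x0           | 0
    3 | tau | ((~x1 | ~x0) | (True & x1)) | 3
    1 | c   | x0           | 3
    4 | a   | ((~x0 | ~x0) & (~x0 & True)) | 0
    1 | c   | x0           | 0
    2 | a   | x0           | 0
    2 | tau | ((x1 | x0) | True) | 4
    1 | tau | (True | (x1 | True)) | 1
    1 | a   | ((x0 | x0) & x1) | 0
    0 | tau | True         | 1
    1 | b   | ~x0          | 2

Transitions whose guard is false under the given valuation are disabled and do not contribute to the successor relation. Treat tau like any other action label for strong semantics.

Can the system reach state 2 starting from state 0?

Answer: UNREACHABLE

Working:
12 transition(s) survive guard evaluation.
depth 0: {0}
depth 1: {1}  total {0,1}
depth 2: {3}  total {0,1,3}
Reachable = {0,1,3}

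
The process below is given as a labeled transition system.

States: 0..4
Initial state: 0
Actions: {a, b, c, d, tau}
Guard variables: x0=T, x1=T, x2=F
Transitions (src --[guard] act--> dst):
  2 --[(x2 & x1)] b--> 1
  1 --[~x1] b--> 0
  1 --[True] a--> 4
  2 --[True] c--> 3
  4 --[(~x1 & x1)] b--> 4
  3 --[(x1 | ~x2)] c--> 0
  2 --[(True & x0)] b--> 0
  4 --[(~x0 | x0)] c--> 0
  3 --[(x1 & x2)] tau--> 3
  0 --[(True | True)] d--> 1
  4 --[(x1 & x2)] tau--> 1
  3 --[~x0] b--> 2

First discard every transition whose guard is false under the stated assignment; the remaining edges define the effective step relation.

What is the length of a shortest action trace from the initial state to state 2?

Answer: UNREACHABLE

Analysis:
Layered search for 2:
  depth 0: {0}
  depth 1: {1}
  depth 2: {4}
2 never appears.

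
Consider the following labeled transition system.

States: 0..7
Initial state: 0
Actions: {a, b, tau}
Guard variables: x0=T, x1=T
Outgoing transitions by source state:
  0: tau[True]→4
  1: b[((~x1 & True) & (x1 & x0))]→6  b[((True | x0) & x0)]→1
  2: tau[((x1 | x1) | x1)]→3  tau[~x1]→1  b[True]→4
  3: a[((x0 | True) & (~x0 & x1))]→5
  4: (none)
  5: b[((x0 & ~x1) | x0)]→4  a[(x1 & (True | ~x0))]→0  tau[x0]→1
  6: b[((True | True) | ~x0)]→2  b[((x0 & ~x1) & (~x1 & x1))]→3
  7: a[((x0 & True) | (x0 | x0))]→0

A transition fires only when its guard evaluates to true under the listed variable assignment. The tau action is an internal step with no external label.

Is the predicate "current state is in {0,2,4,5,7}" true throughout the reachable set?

Safe = {0,2,4,5,7}
Reach set: {0,4}
  0: ok
  4: ok

Answer: INVARIANT HOLDS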